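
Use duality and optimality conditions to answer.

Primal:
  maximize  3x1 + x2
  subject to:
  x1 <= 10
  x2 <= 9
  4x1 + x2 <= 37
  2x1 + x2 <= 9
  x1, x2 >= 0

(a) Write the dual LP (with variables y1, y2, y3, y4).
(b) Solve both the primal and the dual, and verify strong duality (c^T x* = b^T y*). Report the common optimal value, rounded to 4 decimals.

The standard primal-dual pair for 'max c^T x s.t. A x <= b, x >= 0' is:
  Dual:  min b^T y  s.t.  A^T y >= c,  y >= 0.

So the dual LP is:
  minimize  10y1 + 9y2 + 37y3 + 9y4
  subject to:
    y1 + 4y3 + 2y4 >= 3
    y2 + y3 + y4 >= 1
    y1, y2, y3, y4 >= 0

Solving the primal: x* = (4.5, 0).
  primal value c^T x* = 13.5.
Solving the dual: y* = (0, 0, 0, 1.5).
  dual value b^T y* = 13.5.
Strong duality: c^T x* = b^T y*. Confirmed.

13.5


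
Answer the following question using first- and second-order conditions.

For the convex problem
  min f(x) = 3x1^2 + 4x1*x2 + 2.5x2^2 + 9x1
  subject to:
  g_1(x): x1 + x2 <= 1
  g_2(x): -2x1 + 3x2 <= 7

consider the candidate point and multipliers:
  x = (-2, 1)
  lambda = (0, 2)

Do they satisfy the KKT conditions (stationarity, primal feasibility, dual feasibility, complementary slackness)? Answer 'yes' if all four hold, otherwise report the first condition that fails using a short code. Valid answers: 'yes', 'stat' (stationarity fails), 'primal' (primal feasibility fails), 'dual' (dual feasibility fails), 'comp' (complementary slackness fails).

Gradient of f: grad f(x) = Q x + c = (1, -3)
Constraint values g_i(x) = a_i^T x - b_i:
  g_1((-2, 1)) = -2
  g_2((-2, 1)) = 0
Stationarity residual: grad f(x) + sum_i lambda_i a_i = (-3, 3)
  -> stationarity FAILS
Primal feasibility (all g_i <= 0): OK
Dual feasibility (all lambda_i >= 0): OK
Complementary slackness (lambda_i * g_i(x) = 0 for all i): OK

Verdict: the first failing condition is stationarity -> stat.

stat


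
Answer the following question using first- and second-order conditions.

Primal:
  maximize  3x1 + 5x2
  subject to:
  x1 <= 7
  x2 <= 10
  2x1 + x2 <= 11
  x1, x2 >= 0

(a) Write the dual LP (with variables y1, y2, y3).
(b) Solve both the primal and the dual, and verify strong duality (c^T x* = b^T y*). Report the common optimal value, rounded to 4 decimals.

The standard primal-dual pair for 'max c^T x s.t. A x <= b, x >= 0' is:
  Dual:  min b^T y  s.t.  A^T y >= c,  y >= 0.

So the dual LP is:
  minimize  7y1 + 10y2 + 11y3
  subject to:
    y1 + 2y3 >= 3
    y2 + y3 >= 5
    y1, y2, y3 >= 0

Solving the primal: x* = (0.5, 10).
  primal value c^T x* = 51.5.
Solving the dual: y* = (0, 3.5, 1.5).
  dual value b^T y* = 51.5.
Strong duality: c^T x* = b^T y*. Confirmed.

51.5


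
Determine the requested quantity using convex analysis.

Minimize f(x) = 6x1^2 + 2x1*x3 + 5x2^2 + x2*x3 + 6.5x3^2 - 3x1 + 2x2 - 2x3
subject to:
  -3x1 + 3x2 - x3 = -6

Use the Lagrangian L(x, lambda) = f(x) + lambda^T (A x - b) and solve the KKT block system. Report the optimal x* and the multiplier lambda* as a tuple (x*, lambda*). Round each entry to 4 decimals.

Form the Lagrangian:
  L(x, lambda) = (1/2) x^T Q x + c^T x + lambda^T (A x - b)
Stationarity (grad_x L = 0): Q x + c + A^T lambda = 0.
Primal feasibility: A x = b.

This gives the KKT block system:
  [ Q   A^T ] [ x     ]   [-c ]
  [ A    0  ] [ lambda ] = [ b ]

Solving the linear system:
  x*      = (0.8667, -1.0316, 0.3053)
  lambda* = (2.6702)
  f(x*)   = 5.3737

x* = (0.8667, -1.0316, 0.3053), lambda* = (2.6702)


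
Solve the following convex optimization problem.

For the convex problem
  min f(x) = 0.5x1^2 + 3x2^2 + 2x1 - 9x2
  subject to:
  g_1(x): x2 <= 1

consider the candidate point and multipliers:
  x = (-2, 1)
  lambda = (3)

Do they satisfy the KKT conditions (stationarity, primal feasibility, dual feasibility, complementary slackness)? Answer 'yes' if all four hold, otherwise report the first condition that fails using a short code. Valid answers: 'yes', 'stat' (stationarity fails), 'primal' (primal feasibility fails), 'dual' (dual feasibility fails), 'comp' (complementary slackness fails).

Gradient of f: grad f(x) = Q x + c = (0, -3)
Constraint values g_i(x) = a_i^T x - b_i:
  g_1((-2, 1)) = 0
Stationarity residual: grad f(x) + sum_i lambda_i a_i = (0, 0)
  -> stationarity OK
Primal feasibility (all g_i <= 0): OK
Dual feasibility (all lambda_i >= 0): OK
Complementary slackness (lambda_i * g_i(x) = 0 for all i): OK

Verdict: yes, KKT holds.

yes


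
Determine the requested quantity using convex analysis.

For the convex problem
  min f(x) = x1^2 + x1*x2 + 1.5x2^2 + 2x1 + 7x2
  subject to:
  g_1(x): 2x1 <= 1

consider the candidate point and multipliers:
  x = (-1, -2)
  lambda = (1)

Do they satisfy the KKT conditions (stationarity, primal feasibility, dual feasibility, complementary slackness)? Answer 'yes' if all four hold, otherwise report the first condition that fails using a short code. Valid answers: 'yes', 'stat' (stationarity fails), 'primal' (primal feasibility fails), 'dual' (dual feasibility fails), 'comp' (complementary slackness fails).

Gradient of f: grad f(x) = Q x + c = (-2, 0)
Constraint values g_i(x) = a_i^T x - b_i:
  g_1((-1, -2)) = -3
Stationarity residual: grad f(x) + sum_i lambda_i a_i = (0, 0)
  -> stationarity OK
Primal feasibility (all g_i <= 0): OK
Dual feasibility (all lambda_i >= 0): OK
Complementary slackness (lambda_i * g_i(x) = 0 for all i): FAILS

Verdict: the first failing condition is complementary_slackness -> comp.

comp


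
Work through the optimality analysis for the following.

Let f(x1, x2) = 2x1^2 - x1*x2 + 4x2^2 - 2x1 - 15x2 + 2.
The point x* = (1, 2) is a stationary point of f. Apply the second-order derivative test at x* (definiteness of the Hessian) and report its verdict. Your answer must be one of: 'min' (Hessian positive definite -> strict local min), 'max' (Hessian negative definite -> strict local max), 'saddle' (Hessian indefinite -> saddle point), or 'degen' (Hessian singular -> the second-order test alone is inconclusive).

Compute the Hessian H = grad^2 f:
  H = [[4, -1], [-1, 8]]
Verify stationarity: grad f(x*) = H x* + g = (0, 0).
Eigenvalues of H: 3.7639, 8.2361.
Both eigenvalues > 0, so H is positive definite -> x* is a strict local min.

min


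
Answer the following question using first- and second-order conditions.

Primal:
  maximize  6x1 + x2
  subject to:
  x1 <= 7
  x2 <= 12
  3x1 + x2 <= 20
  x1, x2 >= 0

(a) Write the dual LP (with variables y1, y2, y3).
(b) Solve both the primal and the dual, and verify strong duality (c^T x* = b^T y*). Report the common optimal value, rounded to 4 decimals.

The standard primal-dual pair for 'max c^T x s.t. A x <= b, x >= 0' is:
  Dual:  min b^T y  s.t.  A^T y >= c,  y >= 0.

So the dual LP is:
  minimize  7y1 + 12y2 + 20y3
  subject to:
    y1 + 3y3 >= 6
    y2 + y3 >= 1
    y1, y2, y3 >= 0

Solving the primal: x* = (6.6667, 0).
  primal value c^T x* = 40.
Solving the dual: y* = (0, 0, 2).
  dual value b^T y* = 40.
Strong duality: c^T x* = b^T y*. Confirmed.

40


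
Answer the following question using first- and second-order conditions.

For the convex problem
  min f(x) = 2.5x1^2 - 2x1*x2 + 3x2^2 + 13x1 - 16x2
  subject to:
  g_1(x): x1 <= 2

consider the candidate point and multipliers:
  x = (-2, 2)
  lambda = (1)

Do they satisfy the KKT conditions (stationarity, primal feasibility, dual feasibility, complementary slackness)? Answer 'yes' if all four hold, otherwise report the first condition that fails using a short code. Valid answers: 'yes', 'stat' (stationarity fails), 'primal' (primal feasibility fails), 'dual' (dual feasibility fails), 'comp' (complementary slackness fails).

Gradient of f: grad f(x) = Q x + c = (-1, 0)
Constraint values g_i(x) = a_i^T x - b_i:
  g_1((-2, 2)) = -4
Stationarity residual: grad f(x) + sum_i lambda_i a_i = (0, 0)
  -> stationarity OK
Primal feasibility (all g_i <= 0): OK
Dual feasibility (all lambda_i >= 0): OK
Complementary slackness (lambda_i * g_i(x) = 0 for all i): FAILS

Verdict: the first failing condition is complementary_slackness -> comp.

comp


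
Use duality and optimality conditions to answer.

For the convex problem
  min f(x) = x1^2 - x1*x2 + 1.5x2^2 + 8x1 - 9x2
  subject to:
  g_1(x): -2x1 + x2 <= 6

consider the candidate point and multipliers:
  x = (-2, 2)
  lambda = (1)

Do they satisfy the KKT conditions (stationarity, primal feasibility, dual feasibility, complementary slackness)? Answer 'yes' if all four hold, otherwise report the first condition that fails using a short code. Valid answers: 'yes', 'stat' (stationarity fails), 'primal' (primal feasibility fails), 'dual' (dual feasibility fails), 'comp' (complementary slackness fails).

Gradient of f: grad f(x) = Q x + c = (2, -1)
Constraint values g_i(x) = a_i^T x - b_i:
  g_1((-2, 2)) = 0
Stationarity residual: grad f(x) + sum_i lambda_i a_i = (0, 0)
  -> stationarity OK
Primal feasibility (all g_i <= 0): OK
Dual feasibility (all lambda_i >= 0): OK
Complementary slackness (lambda_i * g_i(x) = 0 for all i): OK

Verdict: yes, KKT holds.

yes


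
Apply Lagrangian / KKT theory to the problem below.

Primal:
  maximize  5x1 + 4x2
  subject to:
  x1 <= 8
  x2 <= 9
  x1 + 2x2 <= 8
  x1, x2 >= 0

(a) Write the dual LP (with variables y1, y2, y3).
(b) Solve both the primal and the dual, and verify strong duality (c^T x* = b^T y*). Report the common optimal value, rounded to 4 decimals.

The standard primal-dual pair for 'max c^T x s.t. A x <= b, x >= 0' is:
  Dual:  min b^T y  s.t.  A^T y >= c,  y >= 0.

So the dual LP is:
  minimize  8y1 + 9y2 + 8y3
  subject to:
    y1 + y3 >= 5
    y2 + 2y3 >= 4
    y1, y2, y3 >= 0

Solving the primal: x* = (8, 0).
  primal value c^T x* = 40.
Solving the dual: y* = (3, 0, 2).
  dual value b^T y* = 40.
Strong duality: c^T x* = b^T y*. Confirmed.

40


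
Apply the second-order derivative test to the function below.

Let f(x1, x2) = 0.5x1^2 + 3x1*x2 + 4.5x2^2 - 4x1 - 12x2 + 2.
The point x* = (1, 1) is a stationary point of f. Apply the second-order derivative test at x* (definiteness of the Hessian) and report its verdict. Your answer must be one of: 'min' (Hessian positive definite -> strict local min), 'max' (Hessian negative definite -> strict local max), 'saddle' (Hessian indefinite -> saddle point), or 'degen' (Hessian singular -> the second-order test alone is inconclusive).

Compute the Hessian H = grad^2 f:
  H = [[1, 3], [3, 9]]
Verify stationarity: grad f(x*) = H x* + g = (0, 0).
Eigenvalues of H: 0, 10.
H has a zero eigenvalue (singular; positive semidefinite but not definite), so H is neither positive definite, negative definite, nor indefinite. The second-order test alone is inconclusive -> degen.
(Indeed, f is constant along the null direction of H through x*, so x* is not a strict local extremum.)

degen


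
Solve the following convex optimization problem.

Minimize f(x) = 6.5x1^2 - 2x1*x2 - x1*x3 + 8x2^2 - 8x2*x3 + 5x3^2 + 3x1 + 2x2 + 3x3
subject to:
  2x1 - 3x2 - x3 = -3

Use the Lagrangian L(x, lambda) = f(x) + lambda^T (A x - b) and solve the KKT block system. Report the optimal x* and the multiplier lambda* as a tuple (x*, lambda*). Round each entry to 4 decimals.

Form the Lagrangian:
  L(x, lambda) = (1/2) x^T Q x + c^T x + lambda^T (A x - b)
Stationarity (grad_x L = 0): Q x + c + A^T lambda = 0.
Primal feasibility: A x = b.

This gives the KKT block system:
  [ Q   A^T ] [ x     ]   [-c ]
  [ A    0  ] [ lambda ] = [ b ]

Solving the linear system:
  x*      = (-0.5669, 0.5096, 0.3373)
  lambda* = (2.8631)
  f(x*)   = 4.4599

x* = (-0.5669, 0.5096, 0.3373), lambda* = (2.8631)


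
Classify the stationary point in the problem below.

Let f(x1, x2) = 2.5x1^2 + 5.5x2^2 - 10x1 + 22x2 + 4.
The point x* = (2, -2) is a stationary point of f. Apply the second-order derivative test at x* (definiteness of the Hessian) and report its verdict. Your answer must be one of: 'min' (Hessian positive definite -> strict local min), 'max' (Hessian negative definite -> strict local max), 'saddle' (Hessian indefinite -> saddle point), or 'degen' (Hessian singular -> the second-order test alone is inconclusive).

Compute the Hessian H = grad^2 f:
  H = [[5, 0], [0, 11]]
Verify stationarity: grad f(x*) = H x* + g = (0, 0).
Eigenvalues of H: 5, 11.
Both eigenvalues > 0, so H is positive definite -> x* is a strict local min.

min


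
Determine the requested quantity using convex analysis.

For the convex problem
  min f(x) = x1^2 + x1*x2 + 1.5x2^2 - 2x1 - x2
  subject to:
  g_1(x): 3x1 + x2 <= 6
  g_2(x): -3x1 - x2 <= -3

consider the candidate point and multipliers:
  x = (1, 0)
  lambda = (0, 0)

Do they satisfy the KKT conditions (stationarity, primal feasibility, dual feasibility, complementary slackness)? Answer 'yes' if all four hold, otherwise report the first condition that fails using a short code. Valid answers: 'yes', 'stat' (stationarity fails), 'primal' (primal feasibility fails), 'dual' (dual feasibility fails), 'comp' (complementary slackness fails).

Gradient of f: grad f(x) = Q x + c = (0, 0)
Constraint values g_i(x) = a_i^T x - b_i:
  g_1((1, 0)) = -3
  g_2((1, 0)) = 0
Stationarity residual: grad f(x) + sum_i lambda_i a_i = (0, 0)
  -> stationarity OK
Primal feasibility (all g_i <= 0): OK
Dual feasibility (all lambda_i >= 0): OK
Complementary slackness (lambda_i * g_i(x) = 0 for all i): OK

Verdict: yes, KKT holds.

yes


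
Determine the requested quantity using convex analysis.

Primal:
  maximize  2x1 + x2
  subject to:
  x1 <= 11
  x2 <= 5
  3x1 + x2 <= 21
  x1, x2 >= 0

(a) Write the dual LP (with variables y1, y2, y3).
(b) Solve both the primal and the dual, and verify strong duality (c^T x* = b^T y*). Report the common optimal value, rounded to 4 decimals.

The standard primal-dual pair for 'max c^T x s.t. A x <= b, x >= 0' is:
  Dual:  min b^T y  s.t.  A^T y >= c,  y >= 0.

So the dual LP is:
  minimize  11y1 + 5y2 + 21y3
  subject to:
    y1 + 3y3 >= 2
    y2 + y3 >= 1
    y1, y2, y3 >= 0

Solving the primal: x* = (5.3333, 5).
  primal value c^T x* = 15.6667.
Solving the dual: y* = (0, 0.3333, 0.6667).
  dual value b^T y* = 15.6667.
Strong duality: c^T x* = b^T y*. Confirmed.

15.6667


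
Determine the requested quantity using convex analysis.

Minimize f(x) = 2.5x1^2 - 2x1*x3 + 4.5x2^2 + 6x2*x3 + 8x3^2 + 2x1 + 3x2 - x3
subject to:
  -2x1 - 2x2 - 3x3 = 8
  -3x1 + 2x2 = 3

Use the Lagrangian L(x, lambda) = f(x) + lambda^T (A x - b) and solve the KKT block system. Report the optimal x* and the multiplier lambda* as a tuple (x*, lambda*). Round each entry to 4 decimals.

Form the Lagrangian:
  L(x, lambda) = (1/2) x^T Q x + c^T x + lambda^T (A x - b)
Stationarity (grad_x L = 0): Q x + c + A^T lambda = 0.
Primal feasibility: A x = b.

This gives the KKT block system:
  [ Q   A^T ] [ x     ]   [-c ]
  [ A    0  ] [ lambda ] = [ b ]

Solving the linear system:
  x*      = (-1.8448, -1.2672, -0.592)
  lambda* = (-4.7951, 1.1833)
  f(x*)   = 13.9557

x* = (-1.8448, -1.2672, -0.592), lambda* = (-4.7951, 1.1833)


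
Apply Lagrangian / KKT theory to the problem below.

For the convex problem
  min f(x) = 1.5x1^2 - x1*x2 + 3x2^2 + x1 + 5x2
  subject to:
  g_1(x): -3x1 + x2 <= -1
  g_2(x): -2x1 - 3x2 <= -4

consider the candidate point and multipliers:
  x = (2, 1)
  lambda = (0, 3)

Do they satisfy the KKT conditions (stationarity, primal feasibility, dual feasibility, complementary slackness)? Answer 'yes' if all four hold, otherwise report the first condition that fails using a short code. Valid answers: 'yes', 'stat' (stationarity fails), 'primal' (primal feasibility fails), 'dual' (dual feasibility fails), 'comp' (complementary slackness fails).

Gradient of f: grad f(x) = Q x + c = (6, 9)
Constraint values g_i(x) = a_i^T x - b_i:
  g_1((2, 1)) = -4
  g_2((2, 1)) = -3
Stationarity residual: grad f(x) + sum_i lambda_i a_i = (0, 0)
  -> stationarity OK
Primal feasibility (all g_i <= 0): OK
Dual feasibility (all lambda_i >= 0): OK
Complementary slackness (lambda_i * g_i(x) = 0 for all i): FAILS

Verdict: the first failing condition is complementary_slackness -> comp.

comp


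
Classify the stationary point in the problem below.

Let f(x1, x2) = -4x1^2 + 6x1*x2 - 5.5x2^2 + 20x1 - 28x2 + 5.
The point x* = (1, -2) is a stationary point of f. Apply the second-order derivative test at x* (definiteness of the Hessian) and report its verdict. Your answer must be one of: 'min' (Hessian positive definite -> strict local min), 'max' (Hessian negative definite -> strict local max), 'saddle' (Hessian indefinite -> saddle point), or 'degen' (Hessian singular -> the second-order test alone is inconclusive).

Compute the Hessian H = grad^2 f:
  H = [[-8, 6], [6, -11]]
Verify stationarity: grad f(x*) = H x* + g = (0, 0).
Eigenvalues of H: -15.6847, -3.3153.
Both eigenvalues < 0, so H is negative definite -> x* is a strict local max.

max


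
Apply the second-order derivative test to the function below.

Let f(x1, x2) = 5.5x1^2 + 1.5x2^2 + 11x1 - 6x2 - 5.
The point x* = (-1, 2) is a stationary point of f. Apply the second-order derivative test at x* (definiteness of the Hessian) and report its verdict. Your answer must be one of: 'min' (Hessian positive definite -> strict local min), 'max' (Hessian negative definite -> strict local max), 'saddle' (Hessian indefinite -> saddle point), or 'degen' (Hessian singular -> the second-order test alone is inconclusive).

Compute the Hessian H = grad^2 f:
  H = [[11, 0], [0, 3]]
Verify stationarity: grad f(x*) = H x* + g = (0, 0).
Eigenvalues of H: 3, 11.
Both eigenvalues > 0, so H is positive definite -> x* is a strict local min.

min


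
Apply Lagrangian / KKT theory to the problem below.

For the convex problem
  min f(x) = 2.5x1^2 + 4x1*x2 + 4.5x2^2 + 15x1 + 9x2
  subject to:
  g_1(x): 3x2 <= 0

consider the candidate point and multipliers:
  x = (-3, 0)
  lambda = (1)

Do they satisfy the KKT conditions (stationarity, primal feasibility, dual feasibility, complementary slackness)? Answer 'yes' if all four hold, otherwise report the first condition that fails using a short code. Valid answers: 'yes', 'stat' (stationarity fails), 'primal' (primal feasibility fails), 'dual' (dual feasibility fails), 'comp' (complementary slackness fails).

Gradient of f: grad f(x) = Q x + c = (0, -3)
Constraint values g_i(x) = a_i^T x - b_i:
  g_1((-3, 0)) = 0
Stationarity residual: grad f(x) + sum_i lambda_i a_i = (0, 0)
  -> stationarity OK
Primal feasibility (all g_i <= 0): OK
Dual feasibility (all lambda_i >= 0): OK
Complementary slackness (lambda_i * g_i(x) = 0 for all i): OK

Verdict: yes, KKT holds.

yes


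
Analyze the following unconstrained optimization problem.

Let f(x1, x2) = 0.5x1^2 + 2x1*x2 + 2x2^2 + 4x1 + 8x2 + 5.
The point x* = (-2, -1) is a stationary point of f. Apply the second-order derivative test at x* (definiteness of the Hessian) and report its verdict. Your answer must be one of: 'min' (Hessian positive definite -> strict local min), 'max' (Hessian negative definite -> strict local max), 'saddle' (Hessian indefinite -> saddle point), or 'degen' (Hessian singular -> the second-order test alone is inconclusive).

Compute the Hessian H = grad^2 f:
  H = [[1, 2], [2, 4]]
Verify stationarity: grad f(x*) = H x* + g = (0, 0).
Eigenvalues of H: 0, 5.
H has a zero eigenvalue (singular; positive semidefinite but not definite), so H is neither positive definite, negative definite, nor indefinite. The second-order test alone is inconclusive -> degen.
(Indeed, f is constant along the null direction of H through x*, so x* is not a strict local extremum.)

degen


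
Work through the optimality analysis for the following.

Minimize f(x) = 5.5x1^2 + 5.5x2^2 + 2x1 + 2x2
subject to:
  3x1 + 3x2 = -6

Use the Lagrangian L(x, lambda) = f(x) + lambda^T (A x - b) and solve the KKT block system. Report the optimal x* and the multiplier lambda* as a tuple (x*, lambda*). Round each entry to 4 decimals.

Form the Lagrangian:
  L(x, lambda) = (1/2) x^T Q x + c^T x + lambda^T (A x - b)
Stationarity (grad_x L = 0): Q x + c + A^T lambda = 0.
Primal feasibility: A x = b.

This gives the KKT block system:
  [ Q   A^T ] [ x     ]   [-c ]
  [ A    0  ] [ lambda ] = [ b ]

Solving the linear system:
  x*      = (-1, -1)
  lambda* = (3)
  f(x*)   = 7

x* = (-1, -1), lambda* = (3)


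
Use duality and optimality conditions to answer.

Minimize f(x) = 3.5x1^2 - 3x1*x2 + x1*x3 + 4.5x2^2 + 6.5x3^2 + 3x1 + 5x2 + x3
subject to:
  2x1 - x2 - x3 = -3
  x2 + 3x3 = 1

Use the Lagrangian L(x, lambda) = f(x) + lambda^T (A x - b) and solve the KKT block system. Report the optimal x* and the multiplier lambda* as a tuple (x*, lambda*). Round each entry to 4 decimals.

Form the Lagrangian:
  L(x, lambda) = (1/2) x^T Q x + c^T x + lambda^T (A x - b)
Stationarity (grad_x L = 0): Q x + c + A^T lambda = 0.
Primal feasibility: A x = b.

This gives the KKT block system:
  [ Q   A^T ] [ x     ]   [-c ]
  [ A    0  ] [ lambda ] = [ b ]

Solving the linear system:
  x*      = (-1.5432, -0.6296, 0.5432)
  lambda* = (2.6852, -1.2778)
  f(x*)   = 1.0494

x* = (-1.5432, -0.6296, 0.5432), lambda* = (2.6852, -1.2778)


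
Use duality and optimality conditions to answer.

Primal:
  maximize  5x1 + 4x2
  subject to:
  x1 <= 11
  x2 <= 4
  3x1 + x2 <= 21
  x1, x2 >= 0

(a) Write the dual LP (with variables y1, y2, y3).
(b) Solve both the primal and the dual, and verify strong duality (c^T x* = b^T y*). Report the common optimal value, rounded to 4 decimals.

The standard primal-dual pair for 'max c^T x s.t. A x <= b, x >= 0' is:
  Dual:  min b^T y  s.t.  A^T y >= c,  y >= 0.

So the dual LP is:
  minimize  11y1 + 4y2 + 21y3
  subject to:
    y1 + 3y3 >= 5
    y2 + y3 >= 4
    y1, y2, y3 >= 0

Solving the primal: x* = (5.6667, 4).
  primal value c^T x* = 44.3333.
Solving the dual: y* = (0, 2.3333, 1.6667).
  dual value b^T y* = 44.3333.
Strong duality: c^T x* = b^T y*. Confirmed.

44.3333


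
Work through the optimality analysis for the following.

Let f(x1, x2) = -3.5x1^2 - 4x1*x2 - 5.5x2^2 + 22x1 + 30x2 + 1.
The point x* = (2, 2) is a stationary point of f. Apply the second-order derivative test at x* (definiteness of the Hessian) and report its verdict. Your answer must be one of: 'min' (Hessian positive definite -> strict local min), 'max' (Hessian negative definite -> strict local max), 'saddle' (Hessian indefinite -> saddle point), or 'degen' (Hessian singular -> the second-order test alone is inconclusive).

Compute the Hessian H = grad^2 f:
  H = [[-7, -4], [-4, -11]]
Verify stationarity: grad f(x*) = H x* + g = (0, 0).
Eigenvalues of H: -13.4721, -4.5279.
Both eigenvalues < 0, so H is negative definite -> x* is a strict local max.

max


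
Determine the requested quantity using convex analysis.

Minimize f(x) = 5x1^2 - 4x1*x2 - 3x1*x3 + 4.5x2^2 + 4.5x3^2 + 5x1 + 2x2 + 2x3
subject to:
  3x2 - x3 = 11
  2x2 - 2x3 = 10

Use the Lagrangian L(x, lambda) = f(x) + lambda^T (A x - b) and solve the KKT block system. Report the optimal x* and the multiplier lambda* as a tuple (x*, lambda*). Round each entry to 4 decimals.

Form the Lagrangian:
  L(x, lambda) = (1/2) x^T Q x + c^T x + lambda^T (A x - b)
Stationarity (grad_x L = 0): Q x + c + A^T lambda = 0.
Primal feasibility: A x = b.

This gives the KKT block system:
  [ Q   A^T ] [ x     ]   [-c ]
  [ A    0  ] [ lambda ] = [ b ]

Solving the linear system:
  x*      = (0.1, 3, -2)
  lambda* = (-6.15, -5.075)
  f(x*)   = 60.45

x* = (0.1, 3, -2), lambda* = (-6.15, -5.075)


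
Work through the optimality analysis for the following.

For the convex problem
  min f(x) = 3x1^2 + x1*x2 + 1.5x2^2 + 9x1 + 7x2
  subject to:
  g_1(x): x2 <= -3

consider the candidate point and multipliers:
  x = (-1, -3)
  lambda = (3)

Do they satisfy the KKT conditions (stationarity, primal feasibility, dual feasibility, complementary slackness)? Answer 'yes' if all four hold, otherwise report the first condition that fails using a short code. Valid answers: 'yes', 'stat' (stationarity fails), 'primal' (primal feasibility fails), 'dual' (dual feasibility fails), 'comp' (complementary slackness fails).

Gradient of f: grad f(x) = Q x + c = (0, -3)
Constraint values g_i(x) = a_i^T x - b_i:
  g_1((-1, -3)) = 0
Stationarity residual: grad f(x) + sum_i lambda_i a_i = (0, 0)
  -> stationarity OK
Primal feasibility (all g_i <= 0): OK
Dual feasibility (all lambda_i >= 0): OK
Complementary slackness (lambda_i * g_i(x) = 0 for all i): OK

Verdict: yes, KKT holds.

yes


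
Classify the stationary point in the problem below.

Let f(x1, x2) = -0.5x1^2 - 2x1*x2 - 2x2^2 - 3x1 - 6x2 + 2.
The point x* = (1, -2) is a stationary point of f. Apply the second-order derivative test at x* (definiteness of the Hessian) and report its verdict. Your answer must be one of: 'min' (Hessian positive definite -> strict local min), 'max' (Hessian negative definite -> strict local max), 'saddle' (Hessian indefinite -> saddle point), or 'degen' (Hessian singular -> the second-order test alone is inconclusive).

Compute the Hessian H = grad^2 f:
  H = [[-1, -2], [-2, -4]]
Verify stationarity: grad f(x*) = H x* + g = (0, 0).
Eigenvalues of H: -5, 0.
H has a zero eigenvalue (singular; negative semidefinite but not definite), so H is neither positive definite, negative definite, nor indefinite. The second-order test alone is inconclusive -> degen.
(Indeed, f is constant along the null direction of H through x*, so x* is not a strict local extremum.)

degen


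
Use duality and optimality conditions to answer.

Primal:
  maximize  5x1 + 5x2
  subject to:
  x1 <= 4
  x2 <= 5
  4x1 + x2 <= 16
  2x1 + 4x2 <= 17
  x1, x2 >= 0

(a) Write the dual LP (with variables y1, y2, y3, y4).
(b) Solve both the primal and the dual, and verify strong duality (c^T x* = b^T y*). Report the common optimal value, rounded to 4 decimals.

The standard primal-dual pair for 'max c^T x s.t. A x <= b, x >= 0' is:
  Dual:  min b^T y  s.t.  A^T y >= c,  y >= 0.

So the dual LP is:
  minimize  4y1 + 5y2 + 16y3 + 17y4
  subject to:
    y1 + 4y3 + 2y4 >= 5
    y2 + y3 + 4y4 >= 5
    y1, y2, y3, y4 >= 0

Solving the primal: x* = (3.3571, 2.5714).
  primal value c^T x* = 29.6429.
Solving the dual: y* = (0, 0, 0.7143, 1.0714).
  dual value b^T y* = 29.6429.
Strong duality: c^T x* = b^T y*. Confirmed.

29.6429


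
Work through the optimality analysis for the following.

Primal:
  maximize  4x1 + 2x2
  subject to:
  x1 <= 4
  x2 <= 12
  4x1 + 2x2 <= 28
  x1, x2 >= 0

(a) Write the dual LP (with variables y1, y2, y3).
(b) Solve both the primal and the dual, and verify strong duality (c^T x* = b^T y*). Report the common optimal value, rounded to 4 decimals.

The standard primal-dual pair for 'max c^T x s.t. A x <= b, x >= 0' is:
  Dual:  min b^T y  s.t.  A^T y >= c,  y >= 0.

So the dual LP is:
  minimize  4y1 + 12y2 + 28y3
  subject to:
    y1 + 4y3 >= 4
    y2 + 2y3 >= 2
    y1, y2, y3 >= 0

Solving the primal: x* = (1, 12).
  primal value c^T x* = 28.
Solving the dual: y* = (0, 0, 1).
  dual value b^T y* = 28.
Strong duality: c^T x* = b^T y*. Confirmed.

28


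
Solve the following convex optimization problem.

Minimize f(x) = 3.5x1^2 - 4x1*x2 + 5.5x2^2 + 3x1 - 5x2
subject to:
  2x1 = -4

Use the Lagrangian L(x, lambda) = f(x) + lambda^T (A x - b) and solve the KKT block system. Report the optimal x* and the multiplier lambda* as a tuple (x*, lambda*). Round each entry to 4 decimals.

Form the Lagrangian:
  L(x, lambda) = (1/2) x^T Q x + c^T x + lambda^T (A x - b)
Stationarity (grad_x L = 0): Q x + c + A^T lambda = 0.
Primal feasibility: A x = b.

This gives the KKT block system:
  [ Q   A^T ] [ x     ]   [-c ]
  [ A    0  ] [ lambda ] = [ b ]

Solving the linear system:
  x*      = (-2, -0.2727)
  lambda* = (4.9545)
  f(x*)   = 7.5909

x* = (-2, -0.2727), lambda* = (4.9545)


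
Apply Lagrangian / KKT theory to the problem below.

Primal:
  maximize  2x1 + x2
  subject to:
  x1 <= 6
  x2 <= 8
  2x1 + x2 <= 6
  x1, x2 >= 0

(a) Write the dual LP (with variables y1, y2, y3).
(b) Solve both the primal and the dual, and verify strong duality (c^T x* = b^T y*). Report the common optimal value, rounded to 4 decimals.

The standard primal-dual pair for 'max c^T x s.t. A x <= b, x >= 0' is:
  Dual:  min b^T y  s.t.  A^T y >= c,  y >= 0.

So the dual LP is:
  minimize  6y1 + 8y2 + 6y3
  subject to:
    y1 + 2y3 >= 2
    y2 + y3 >= 1
    y1, y2, y3 >= 0

Solving the primal: x* = (3, 0).
  primal value c^T x* = 6.
Solving the dual: y* = (0, 0, 1).
  dual value b^T y* = 6.
Strong duality: c^T x* = b^T y*. Confirmed.

6


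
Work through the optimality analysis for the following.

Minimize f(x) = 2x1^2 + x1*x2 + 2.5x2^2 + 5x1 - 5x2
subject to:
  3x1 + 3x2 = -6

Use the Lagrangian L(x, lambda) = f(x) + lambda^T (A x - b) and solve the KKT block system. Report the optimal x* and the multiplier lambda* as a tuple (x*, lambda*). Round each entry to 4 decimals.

Form the Lagrangian:
  L(x, lambda) = (1/2) x^T Q x + c^T x + lambda^T (A x - b)
Stationarity (grad_x L = 0): Q x + c + A^T lambda = 0.
Primal feasibility: A x = b.

This gives the KKT block system:
  [ Q   A^T ] [ x     ]   [-c ]
  [ A    0  ] [ lambda ] = [ b ]

Solving the linear system:
  x*      = (-2.5714, 0.5714)
  lambda* = (1.5714)
  f(x*)   = -3.1429

x* = (-2.5714, 0.5714), lambda* = (1.5714)


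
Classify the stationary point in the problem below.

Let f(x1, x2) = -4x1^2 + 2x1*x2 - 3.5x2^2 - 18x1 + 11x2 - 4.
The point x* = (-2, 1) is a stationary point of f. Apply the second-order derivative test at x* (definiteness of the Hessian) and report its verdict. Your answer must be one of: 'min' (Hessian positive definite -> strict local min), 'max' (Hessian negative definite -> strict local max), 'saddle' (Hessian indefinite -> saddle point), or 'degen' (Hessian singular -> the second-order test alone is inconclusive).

Compute the Hessian H = grad^2 f:
  H = [[-8, 2], [2, -7]]
Verify stationarity: grad f(x*) = H x* + g = (0, 0).
Eigenvalues of H: -9.5616, -5.4384.
Both eigenvalues < 0, so H is negative definite -> x* is a strict local max.

max


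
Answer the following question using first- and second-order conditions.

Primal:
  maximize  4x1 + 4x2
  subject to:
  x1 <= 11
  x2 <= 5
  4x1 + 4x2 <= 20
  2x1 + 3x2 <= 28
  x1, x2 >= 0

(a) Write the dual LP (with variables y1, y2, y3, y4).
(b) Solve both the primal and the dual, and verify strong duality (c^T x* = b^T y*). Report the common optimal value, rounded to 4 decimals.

The standard primal-dual pair for 'max c^T x s.t. A x <= b, x >= 0' is:
  Dual:  min b^T y  s.t.  A^T y >= c,  y >= 0.

So the dual LP is:
  minimize  11y1 + 5y2 + 20y3 + 28y4
  subject to:
    y1 + 4y3 + 2y4 >= 4
    y2 + 4y3 + 3y4 >= 4
    y1, y2, y3, y4 >= 0

Solving the primal: x* = (5, 0).
  primal value c^T x* = 20.
Solving the dual: y* = (0, 0, 1, 0).
  dual value b^T y* = 20.
Strong duality: c^T x* = b^T y*. Confirmed.

20


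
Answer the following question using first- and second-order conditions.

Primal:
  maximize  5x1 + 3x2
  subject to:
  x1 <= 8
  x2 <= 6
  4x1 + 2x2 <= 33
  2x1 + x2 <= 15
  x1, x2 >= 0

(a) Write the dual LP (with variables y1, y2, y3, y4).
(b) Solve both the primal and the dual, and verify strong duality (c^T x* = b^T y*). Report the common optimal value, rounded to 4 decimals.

The standard primal-dual pair for 'max c^T x s.t. A x <= b, x >= 0' is:
  Dual:  min b^T y  s.t.  A^T y >= c,  y >= 0.

So the dual LP is:
  minimize  8y1 + 6y2 + 33y3 + 15y4
  subject to:
    y1 + 4y3 + 2y4 >= 5
    y2 + 2y3 + y4 >= 3
    y1, y2, y3, y4 >= 0

Solving the primal: x* = (4.5, 6).
  primal value c^T x* = 40.5.
Solving the dual: y* = (0, 0.5, 0, 2.5).
  dual value b^T y* = 40.5.
Strong duality: c^T x* = b^T y*. Confirmed.

40.5


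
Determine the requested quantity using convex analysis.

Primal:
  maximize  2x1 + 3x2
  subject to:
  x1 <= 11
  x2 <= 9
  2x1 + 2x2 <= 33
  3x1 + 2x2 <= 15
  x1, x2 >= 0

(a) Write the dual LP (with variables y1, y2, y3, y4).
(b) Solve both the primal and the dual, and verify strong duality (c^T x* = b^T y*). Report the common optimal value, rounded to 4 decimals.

The standard primal-dual pair for 'max c^T x s.t. A x <= b, x >= 0' is:
  Dual:  min b^T y  s.t.  A^T y >= c,  y >= 0.

So the dual LP is:
  minimize  11y1 + 9y2 + 33y3 + 15y4
  subject to:
    y1 + 2y3 + 3y4 >= 2
    y2 + 2y3 + 2y4 >= 3
    y1, y2, y3, y4 >= 0

Solving the primal: x* = (0, 7.5).
  primal value c^T x* = 22.5.
Solving the dual: y* = (0, 0, 0, 1.5).
  dual value b^T y* = 22.5.
Strong duality: c^T x* = b^T y*. Confirmed.

22.5


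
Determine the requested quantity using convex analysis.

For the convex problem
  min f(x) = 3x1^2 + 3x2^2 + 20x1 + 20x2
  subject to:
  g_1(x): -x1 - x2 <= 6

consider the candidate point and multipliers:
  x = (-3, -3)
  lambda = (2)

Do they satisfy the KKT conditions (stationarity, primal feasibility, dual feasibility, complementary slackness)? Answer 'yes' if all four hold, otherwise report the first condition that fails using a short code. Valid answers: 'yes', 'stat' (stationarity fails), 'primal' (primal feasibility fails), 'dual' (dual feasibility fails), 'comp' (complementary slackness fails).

Gradient of f: grad f(x) = Q x + c = (2, 2)
Constraint values g_i(x) = a_i^T x - b_i:
  g_1((-3, -3)) = 0
Stationarity residual: grad f(x) + sum_i lambda_i a_i = (0, 0)
  -> stationarity OK
Primal feasibility (all g_i <= 0): OK
Dual feasibility (all lambda_i >= 0): OK
Complementary slackness (lambda_i * g_i(x) = 0 for all i): OK

Verdict: yes, KKT holds.

yes


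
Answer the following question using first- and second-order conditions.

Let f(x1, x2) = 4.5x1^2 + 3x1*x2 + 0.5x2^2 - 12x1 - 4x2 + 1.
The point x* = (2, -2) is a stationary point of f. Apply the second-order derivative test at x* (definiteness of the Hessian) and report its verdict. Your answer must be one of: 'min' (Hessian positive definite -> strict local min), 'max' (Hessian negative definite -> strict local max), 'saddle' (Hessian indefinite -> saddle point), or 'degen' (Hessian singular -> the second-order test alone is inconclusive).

Compute the Hessian H = grad^2 f:
  H = [[9, 3], [3, 1]]
Verify stationarity: grad f(x*) = H x* + g = (0, 0).
Eigenvalues of H: 0, 10.
H has a zero eigenvalue (singular; positive semidefinite but not definite), so H is neither positive definite, negative definite, nor indefinite. The second-order test alone is inconclusive -> degen.
(Indeed, f is constant along the null direction of H through x*, so x* is not a strict local extremum.)

degen


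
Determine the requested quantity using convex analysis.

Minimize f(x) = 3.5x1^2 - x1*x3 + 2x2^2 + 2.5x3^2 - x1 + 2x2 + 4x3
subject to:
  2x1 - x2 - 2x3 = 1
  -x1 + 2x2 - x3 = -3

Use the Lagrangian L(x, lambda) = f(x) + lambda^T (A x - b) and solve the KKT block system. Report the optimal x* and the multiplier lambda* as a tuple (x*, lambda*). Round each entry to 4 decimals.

Form the Lagrangian:
  L(x, lambda) = (1/2) x^T Q x + c^T x + lambda^T (A x - b)
Stationarity (grad_x L = 0): Q x + c + A^T lambda = 0.
Primal feasibility: A x = b.

This gives the KKT block system:
  [ Q   A^T ] [ x     ]   [-c ]
  [ A    0  ] [ lambda ] = [ b ]

Solving the linear system:
  x*      = (0.1063, -1.315, 0.2638)
  lambda* = (1.4331, 2.3465)
  f(x*)   = 1.9626

x* = (0.1063, -1.315, 0.2638), lambda* = (1.4331, 2.3465)


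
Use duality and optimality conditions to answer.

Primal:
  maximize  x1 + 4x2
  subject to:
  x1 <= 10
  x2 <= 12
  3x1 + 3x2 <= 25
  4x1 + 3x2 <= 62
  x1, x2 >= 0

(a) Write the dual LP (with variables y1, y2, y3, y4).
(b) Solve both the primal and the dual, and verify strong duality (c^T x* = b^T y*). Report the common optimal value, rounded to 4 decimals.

The standard primal-dual pair for 'max c^T x s.t. A x <= b, x >= 0' is:
  Dual:  min b^T y  s.t.  A^T y >= c,  y >= 0.

So the dual LP is:
  minimize  10y1 + 12y2 + 25y3 + 62y4
  subject to:
    y1 + 3y3 + 4y4 >= 1
    y2 + 3y3 + 3y4 >= 4
    y1, y2, y3, y4 >= 0

Solving the primal: x* = (0, 8.3333).
  primal value c^T x* = 33.3333.
Solving the dual: y* = (0, 0, 1.3333, 0).
  dual value b^T y* = 33.3333.
Strong duality: c^T x* = b^T y*. Confirmed.

33.3333


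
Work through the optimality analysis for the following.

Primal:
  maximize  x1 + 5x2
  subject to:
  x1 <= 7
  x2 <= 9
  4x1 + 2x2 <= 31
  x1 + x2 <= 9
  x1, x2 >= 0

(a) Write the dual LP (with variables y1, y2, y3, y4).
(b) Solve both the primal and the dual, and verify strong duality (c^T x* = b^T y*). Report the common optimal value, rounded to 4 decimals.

The standard primal-dual pair for 'max c^T x s.t. A x <= b, x >= 0' is:
  Dual:  min b^T y  s.t.  A^T y >= c,  y >= 0.

So the dual LP is:
  minimize  7y1 + 9y2 + 31y3 + 9y4
  subject to:
    y1 + 4y3 + y4 >= 1
    y2 + 2y3 + y4 >= 5
    y1, y2, y3, y4 >= 0

Solving the primal: x* = (0, 9).
  primal value c^T x* = 45.
Solving the dual: y* = (0, 4, 0, 1).
  dual value b^T y* = 45.
Strong duality: c^T x* = b^T y*. Confirmed.

45


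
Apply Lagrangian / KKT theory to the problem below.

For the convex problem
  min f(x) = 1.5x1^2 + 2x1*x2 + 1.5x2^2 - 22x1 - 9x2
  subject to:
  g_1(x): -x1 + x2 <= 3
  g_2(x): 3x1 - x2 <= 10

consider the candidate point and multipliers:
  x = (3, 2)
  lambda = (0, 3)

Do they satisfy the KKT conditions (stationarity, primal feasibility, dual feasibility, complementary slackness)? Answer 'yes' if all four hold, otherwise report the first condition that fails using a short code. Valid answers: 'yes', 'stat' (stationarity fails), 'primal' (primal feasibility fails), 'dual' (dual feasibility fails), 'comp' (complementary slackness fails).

Gradient of f: grad f(x) = Q x + c = (-9, 3)
Constraint values g_i(x) = a_i^T x - b_i:
  g_1((3, 2)) = -4
  g_2((3, 2)) = -3
Stationarity residual: grad f(x) + sum_i lambda_i a_i = (0, 0)
  -> stationarity OK
Primal feasibility (all g_i <= 0): OK
Dual feasibility (all lambda_i >= 0): OK
Complementary slackness (lambda_i * g_i(x) = 0 for all i): FAILS

Verdict: the first failing condition is complementary_slackness -> comp.

comp


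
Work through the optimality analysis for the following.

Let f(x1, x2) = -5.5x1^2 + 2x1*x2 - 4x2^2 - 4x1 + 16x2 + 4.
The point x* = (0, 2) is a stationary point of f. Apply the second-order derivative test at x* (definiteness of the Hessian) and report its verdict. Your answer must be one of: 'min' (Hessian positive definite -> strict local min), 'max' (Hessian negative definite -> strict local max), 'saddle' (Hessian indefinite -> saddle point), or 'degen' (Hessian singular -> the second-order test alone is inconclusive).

Compute the Hessian H = grad^2 f:
  H = [[-11, 2], [2, -8]]
Verify stationarity: grad f(x*) = H x* + g = (0, 0).
Eigenvalues of H: -12, -7.
Both eigenvalues < 0, so H is negative definite -> x* is a strict local max.

max


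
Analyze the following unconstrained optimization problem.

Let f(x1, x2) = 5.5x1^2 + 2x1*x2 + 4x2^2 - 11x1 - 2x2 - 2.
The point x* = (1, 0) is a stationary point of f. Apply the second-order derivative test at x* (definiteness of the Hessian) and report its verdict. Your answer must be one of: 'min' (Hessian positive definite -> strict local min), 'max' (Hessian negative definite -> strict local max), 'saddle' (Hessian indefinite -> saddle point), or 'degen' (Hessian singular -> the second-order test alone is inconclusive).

Compute the Hessian H = grad^2 f:
  H = [[11, 2], [2, 8]]
Verify stationarity: grad f(x*) = H x* + g = (0, 0).
Eigenvalues of H: 7, 12.
Both eigenvalues > 0, so H is positive definite -> x* is a strict local min.

min


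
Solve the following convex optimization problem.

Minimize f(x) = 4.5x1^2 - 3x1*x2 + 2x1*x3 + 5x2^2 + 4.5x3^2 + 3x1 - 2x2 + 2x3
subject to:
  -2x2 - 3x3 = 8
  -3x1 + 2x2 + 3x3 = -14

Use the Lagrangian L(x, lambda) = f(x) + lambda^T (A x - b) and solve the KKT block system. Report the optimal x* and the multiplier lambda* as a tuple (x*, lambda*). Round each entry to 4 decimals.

Form the Lagrangian:
  L(x, lambda) = (1/2) x^T Q x + c^T x + lambda^T (A x - b)
Stationarity (grad_x L = 0): Q x + c + A^T lambda = 0.
Primal feasibility: A x = b.

This gives the KKT block system:
  [ Q   A^T ] [ x     ]   [-c ]
  [ A    0  ] [ lambda ] = [ b ]

Solving the linear system:
  x*      = (2, -0.2857, -2.4762)
  lambda* = (0.2063, 5.6349)
  f(x*)   = 39.4286

x* = (2, -0.2857, -2.4762), lambda* = (0.2063, 5.6349)


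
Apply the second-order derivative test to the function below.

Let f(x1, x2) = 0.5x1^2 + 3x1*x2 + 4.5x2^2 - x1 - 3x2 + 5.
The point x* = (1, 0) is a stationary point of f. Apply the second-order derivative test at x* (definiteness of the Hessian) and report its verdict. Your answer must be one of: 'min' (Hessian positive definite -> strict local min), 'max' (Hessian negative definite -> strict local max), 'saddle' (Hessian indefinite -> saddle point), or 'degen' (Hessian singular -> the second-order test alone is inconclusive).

Compute the Hessian H = grad^2 f:
  H = [[1, 3], [3, 9]]
Verify stationarity: grad f(x*) = H x* + g = (0, 0).
Eigenvalues of H: 0, 10.
H has a zero eigenvalue (singular; positive semidefinite but not definite), so H is neither positive definite, negative definite, nor indefinite. The second-order test alone is inconclusive -> degen.
(Indeed, f is constant along the null direction of H through x*, so x* is not a strict local extremum.)

degen
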